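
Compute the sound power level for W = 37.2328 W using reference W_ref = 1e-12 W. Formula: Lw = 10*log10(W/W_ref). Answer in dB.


W / W_ref = 37.2328 / 1e-12 = 3.72328e+13
Lw = 10 * log10(3.72328e+13) = 135.71 dB


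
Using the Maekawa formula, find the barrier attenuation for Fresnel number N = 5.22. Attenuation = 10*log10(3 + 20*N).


3 + 20*N = 3 + 20*5.22 = 107.4
Att = 10*log10(107.4) = 20.31 dB


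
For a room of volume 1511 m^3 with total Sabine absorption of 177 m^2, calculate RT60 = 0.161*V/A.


RT60 = 0.161 * 1511 / 177 = 1.3744 s


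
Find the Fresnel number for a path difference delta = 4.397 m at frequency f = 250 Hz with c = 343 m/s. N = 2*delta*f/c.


N = 2*delta*f/c = 2*delta/lambda, where lambda = c/f
lambda = 343 / 250 = 1.372 m
N = 2 * 4.397 / 1.372 = 6.4096


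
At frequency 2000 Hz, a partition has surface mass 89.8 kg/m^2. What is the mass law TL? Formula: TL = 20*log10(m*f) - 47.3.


m * f = 89.8 * 2000 = 179600
20*log10(179600) = 105.086 dB
TL = 105.086 - 47.3 = 57.786 dB


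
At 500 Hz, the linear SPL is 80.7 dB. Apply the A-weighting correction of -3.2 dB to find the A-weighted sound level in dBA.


A-weighting table: 500 Hz -> -3.2 dB correction
SPL_A = SPL + correction = 80.7 + (-3.2) = 77.5 dBA


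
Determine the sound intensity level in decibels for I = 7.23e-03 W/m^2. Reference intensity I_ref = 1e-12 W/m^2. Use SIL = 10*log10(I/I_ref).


I / I_ref = 7.23e-03 / 1e-12 = 7.23e+09
SIL = 10 * log10(7.23e+09) = 98.591 dB


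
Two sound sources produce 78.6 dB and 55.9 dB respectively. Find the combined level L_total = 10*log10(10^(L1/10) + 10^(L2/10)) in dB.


10^(78.6/10) = 7.24436e+07
10^(55.9/10) = 389045
Sum = 7.24436e+07 + 389045 = 7.28326e+07
L_total = 10*log10(7.28326e+07) = 78.623 dB


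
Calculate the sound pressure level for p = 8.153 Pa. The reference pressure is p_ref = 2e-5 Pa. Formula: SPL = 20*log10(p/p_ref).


p / p_ref = 8.153 / 2e-5 = 407650
SPL = 20 * log10(407650) = 112.21 dB


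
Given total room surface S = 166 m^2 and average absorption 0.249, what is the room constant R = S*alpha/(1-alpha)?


R = 166 * 0.249 / (1 - 0.249) = 55.039 m^2


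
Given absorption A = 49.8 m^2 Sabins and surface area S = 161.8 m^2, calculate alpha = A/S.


Absorption coefficient = absorbed power / incident power
alpha = A / S = 49.8 / 161.8 = 0.30779


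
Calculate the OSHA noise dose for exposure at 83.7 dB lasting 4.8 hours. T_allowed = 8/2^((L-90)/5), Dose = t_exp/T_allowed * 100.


T_allowed = 8 / 2^((83.7 - 90)/5) = 19.1597 hr
Dose = 4.8 / 19.1597 * 100 = 25.053 %


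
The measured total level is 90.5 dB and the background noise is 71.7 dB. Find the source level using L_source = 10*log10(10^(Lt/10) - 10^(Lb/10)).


10^(90.5/10) = 1.12202e+09
10^(71.7/10) = 1.47911e+07
Difference = 1.12202e+09 - 1.47911e+07 = 1.10723e+09
L_source = 10*log10(1.10723e+09) = 90.442 dB


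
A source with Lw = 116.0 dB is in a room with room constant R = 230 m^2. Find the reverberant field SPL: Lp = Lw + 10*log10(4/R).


4/R = 4/230 = 0.0173913
Lp = 116.0 + 10*log10(0.0173913) = 98.403 dB


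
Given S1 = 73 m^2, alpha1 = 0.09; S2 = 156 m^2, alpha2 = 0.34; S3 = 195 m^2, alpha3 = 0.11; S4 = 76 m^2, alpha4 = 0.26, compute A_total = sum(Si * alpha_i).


73 * 0.09 = 6.57
156 * 0.34 = 53.04
195 * 0.11 = 21.45
76 * 0.26 = 19.76
A_total = 6.57 + 53.04 + 21.45 + 19.76 = 100.82 m^2


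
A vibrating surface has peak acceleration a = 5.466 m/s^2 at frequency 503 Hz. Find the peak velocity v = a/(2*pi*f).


omega = 2*pi*f = 2*pi*503 = 3160.44 rad/s
v = a / omega = 5.466 / 3160.44 = 0.0017295 m/s


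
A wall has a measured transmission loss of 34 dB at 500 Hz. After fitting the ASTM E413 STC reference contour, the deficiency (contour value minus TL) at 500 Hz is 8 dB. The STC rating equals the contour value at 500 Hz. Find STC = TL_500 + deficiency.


By ASTM E413, STC = value of the fitted reference contour at 500 Hz.
Contour value at 500 Hz = TL_500 + deficiency = 34 + 8 = 42
STC = 42


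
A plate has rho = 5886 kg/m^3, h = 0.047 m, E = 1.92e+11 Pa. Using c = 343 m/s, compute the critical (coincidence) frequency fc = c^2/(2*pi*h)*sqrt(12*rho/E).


12*rho/E = 12*5886/1.92e+11 = 3.67875e-07
sqrt(12*rho/E) = sqrt(3.67875e-07) = 0.000606527
c^2/(2*pi*h) = 343^2/(2*pi*0.047) = 398392
fc = 398392 * 0.000606527 = 241.64 Hz


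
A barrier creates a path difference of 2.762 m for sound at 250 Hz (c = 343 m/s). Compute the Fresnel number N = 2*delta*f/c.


N = 2*delta*f/c = 2*delta/lambda, where lambda = c/f
lambda = 343 / 250 = 1.372 m
N = 2 * 2.762 / 1.372 = 4.0262


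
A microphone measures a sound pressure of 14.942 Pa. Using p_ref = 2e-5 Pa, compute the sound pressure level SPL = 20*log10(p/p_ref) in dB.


p / p_ref = 14.942 / 2e-5 = 747100
SPL = 20 * log10(747100) = 117.47 dB


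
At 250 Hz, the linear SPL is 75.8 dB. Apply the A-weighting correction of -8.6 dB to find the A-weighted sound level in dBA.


A-weighting table: 250 Hz -> -8.6 dB correction
SPL_A = SPL + correction = 75.8 + (-8.6) = 67.2 dBA


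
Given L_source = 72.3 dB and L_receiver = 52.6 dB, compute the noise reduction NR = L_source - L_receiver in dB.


NR = L_source - L_receiver (difference between source and receiving room levels)
NR = 72.3 - 52.6 = 19.7 dB


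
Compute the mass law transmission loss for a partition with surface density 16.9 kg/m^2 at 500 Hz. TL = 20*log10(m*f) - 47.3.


m * f = 16.9 * 500 = 8450
20*log10(8450) = 78.5371 dB
TL = 78.5371 - 47.3 = 31.237 dB


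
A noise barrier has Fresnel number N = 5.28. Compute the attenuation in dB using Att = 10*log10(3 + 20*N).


3 + 20*N = 3 + 20*5.28 = 108.6
Att = 10*log10(108.6) = 20.358 dB


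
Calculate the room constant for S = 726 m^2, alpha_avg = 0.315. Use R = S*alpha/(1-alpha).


R = 726 * 0.315 / (1 - 0.315) = 333.85 m^2


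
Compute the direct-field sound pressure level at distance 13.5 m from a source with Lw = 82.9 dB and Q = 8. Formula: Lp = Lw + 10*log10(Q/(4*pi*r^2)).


4*pi*r^2 = 4*pi*13.5^2 = 2290.22 m^2
Q / (4*pi*r^2) = 8 / 2290.22 = 0.00349311
Lp = 82.9 + 10*log10(0.00349311) = 58.332 dB


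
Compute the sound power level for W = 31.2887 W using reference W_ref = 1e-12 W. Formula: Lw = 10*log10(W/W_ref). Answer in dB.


W / W_ref = 31.2887 / 1e-12 = 3.12887e+13
Lw = 10 * log10(3.12887e+13) = 134.95 dB


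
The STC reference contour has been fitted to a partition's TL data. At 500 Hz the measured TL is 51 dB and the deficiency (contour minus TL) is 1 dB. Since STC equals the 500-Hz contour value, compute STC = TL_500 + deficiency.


By ASTM E413, STC = value of the fitted reference contour at 500 Hz.
Contour value at 500 Hz = TL_500 + deficiency = 51 + 1 = 52
STC = 52


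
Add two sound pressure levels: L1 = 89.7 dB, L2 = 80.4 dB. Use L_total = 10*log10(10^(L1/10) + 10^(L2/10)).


10^(89.7/10) = 9.33254e+08
10^(80.4/10) = 1.09648e+08
Sum = 9.33254e+08 + 1.09648e+08 = 1.0429e+09
L_total = 10*log10(1.0429e+09) = 90.182 dB


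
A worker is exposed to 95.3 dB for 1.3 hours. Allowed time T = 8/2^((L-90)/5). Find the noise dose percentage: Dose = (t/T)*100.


T_allowed = 8 / 2^((95.3 - 90)/5) = 3.83706 hr
Dose = 1.3 / 3.83706 * 100 = 33.88 %


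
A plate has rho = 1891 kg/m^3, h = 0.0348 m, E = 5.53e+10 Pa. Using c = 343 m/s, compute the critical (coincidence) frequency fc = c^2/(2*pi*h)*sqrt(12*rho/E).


12*rho/E = 12*1891/5.53e+10 = 4.10344e-07
sqrt(12*rho/E) = sqrt(4.10344e-07) = 0.000640581
c^2/(2*pi*h) = 343^2/(2*pi*0.0348) = 538058
fc = 538058 * 0.000640581 = 344.67 Hz


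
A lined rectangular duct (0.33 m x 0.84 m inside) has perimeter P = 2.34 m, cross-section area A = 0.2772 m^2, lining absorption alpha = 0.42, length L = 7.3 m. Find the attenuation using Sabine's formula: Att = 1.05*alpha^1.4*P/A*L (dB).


alpha^1.4 = 0.42^1.4 = 0.296858
Attenuation rate = 1.05 * alpha^1.4 * P / A
= 1.05 * 0.296858 * 2.34 / 0.2772 = 2.63124 dB/m
Total Att = 2.63124 * 7.3 = 19.208 dB


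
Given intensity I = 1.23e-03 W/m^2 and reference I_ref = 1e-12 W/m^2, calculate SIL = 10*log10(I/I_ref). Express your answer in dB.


I / I_ref = 1.23e-03 / 1e-12 = 1.23e+09
SIL = 10 * log10(1.23e+09) = 90.899 dB


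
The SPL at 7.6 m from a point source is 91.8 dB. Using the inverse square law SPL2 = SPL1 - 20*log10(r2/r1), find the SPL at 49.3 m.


r2/r1 = 49.3/7.6 = 6.48684
Correction = 20*log10(6.48684) = 16.2407 dB
SPL2 = 91.8 - 16.2407 = 75.559 dB


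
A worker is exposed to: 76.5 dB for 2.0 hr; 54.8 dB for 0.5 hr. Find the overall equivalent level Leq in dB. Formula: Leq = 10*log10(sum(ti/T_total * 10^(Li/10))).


T_total = 2.0 + 0.5 = 2.5 hr
(2.0/2.5) * 10^(76.5/10) = 3.57347e+07
(0.5/2.5) * 10^(54.8/10) = 60399
Sum = 3.57347e+07 + 60399 = 3.57951e+07
Leq = 10*log10(3.57951e+07) = 75.538 dB


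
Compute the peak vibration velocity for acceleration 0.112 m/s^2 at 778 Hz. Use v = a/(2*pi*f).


omega = 2*pi*f = 2*pi*778 = 4888.32 rad/s
v = a / omega = 0.112 / 4888.32 = 2.2912e-05 m/s


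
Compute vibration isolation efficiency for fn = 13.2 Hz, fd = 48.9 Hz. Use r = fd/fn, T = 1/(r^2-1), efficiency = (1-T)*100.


r = 48.9 / 13.2 = 3.70455
r^2 - 1 = 3.70455^2 - 1 = 12.7237
T = 1/12.7237 = 0.0785935
Efficiency = (1 - 0.0785935)*100 = 92.141 %


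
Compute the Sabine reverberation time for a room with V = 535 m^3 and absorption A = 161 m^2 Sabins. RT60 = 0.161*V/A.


RT60 = 0.161 * 535 / 161 = 0.535 s


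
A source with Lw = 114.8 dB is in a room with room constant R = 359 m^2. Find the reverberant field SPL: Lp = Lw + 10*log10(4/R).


4/R = 4/359 = 0.0111421
Lp = 114.8 + 10*log10(0.0111421) = 95.27 dB


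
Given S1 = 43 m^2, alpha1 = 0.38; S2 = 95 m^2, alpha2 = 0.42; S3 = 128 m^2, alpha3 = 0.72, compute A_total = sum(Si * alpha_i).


43 * 0.38 = 16.34
95 * 0.42 = 39.9
128 * 0.72 = 92.16
A_total = 16.34 + 39.9 + 92.16 = 148.4 m^2


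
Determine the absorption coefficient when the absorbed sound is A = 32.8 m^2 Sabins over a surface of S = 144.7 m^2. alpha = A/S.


Absorption coefficient = absorbed power / incident power
alpha = A / S = 32.8 / 144.7 = 0.22668


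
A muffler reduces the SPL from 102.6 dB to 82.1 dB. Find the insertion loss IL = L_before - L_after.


Insertion loss = SPL without muffler - SPL with muffler
IL = 102.6 - 82.1 = 20.5 dB


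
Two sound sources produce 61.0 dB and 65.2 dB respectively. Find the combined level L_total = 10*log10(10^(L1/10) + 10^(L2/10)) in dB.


10^(61.0/10) = 1.25893e+06
10^(65.2/10) = 3.31131e+06
Sum = 1.25893e+06 + 3.31131e+06 = 4.57024e+06
L_total = 10*log10(4.57024e+06) = 66.599 dB


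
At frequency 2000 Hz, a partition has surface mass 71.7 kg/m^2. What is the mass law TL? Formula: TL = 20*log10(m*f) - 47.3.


m * f = 71.7 * 2000 = 143400
20*log10(143400) = 103.131 dB
TL = 103.131 - 47.3 = 55.831 dB


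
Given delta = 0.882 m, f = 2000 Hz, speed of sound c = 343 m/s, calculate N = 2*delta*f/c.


N = 2*delta*f/c = 2*delta/lambda, where lambda = c/f
lambda = 343 / 2000 = 0.1715 m
N = 2 * 0.882 / 0.1715 = 10.286


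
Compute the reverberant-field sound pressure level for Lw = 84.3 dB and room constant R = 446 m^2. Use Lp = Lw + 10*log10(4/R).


4/R = 4/446 = 0.00896861
Lp = 84.3 + 10*log10(0.00896861) = 63.827 dB


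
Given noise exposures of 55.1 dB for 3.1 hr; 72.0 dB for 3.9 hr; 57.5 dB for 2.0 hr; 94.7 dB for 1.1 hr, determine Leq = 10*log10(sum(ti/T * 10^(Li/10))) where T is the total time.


T_total = 3.1 + 3.9 + 2.0 + 1.1 = 10.1 hr
(3.1/10.1) * 10^(55.1/10) = 99320.8
(3.9/10.1) * 10^(72.0/10) = 6.11988e+06
(2.0/10.1) * 10^(57.5/10) = 111355
(1.1/10.1) * 10^(94.7/10) = 3.21419e+08
Sum = 99320.8 + 6.11988e+06 + 111355 + 3.21419e+08 = 3.2775e+08
Leq = 10*log10(3.2775e+08) = 85.155 dB


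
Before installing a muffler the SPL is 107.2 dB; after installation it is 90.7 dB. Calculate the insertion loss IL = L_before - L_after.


Insertion loss = SPL without muffler - SPL with muffler
IL = 107.2 - 90.7 = 16.5 dB


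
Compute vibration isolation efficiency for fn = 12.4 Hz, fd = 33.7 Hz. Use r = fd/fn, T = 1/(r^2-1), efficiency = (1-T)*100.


r = 33.7 / 12.4 = 2.71774
r^2 - 1 = 2.71774^2 - 1 = 6.38611
T = 1/6.38611 = 0.15659
Efficiency = (1 - 0.15659)*100 = 84.341 %


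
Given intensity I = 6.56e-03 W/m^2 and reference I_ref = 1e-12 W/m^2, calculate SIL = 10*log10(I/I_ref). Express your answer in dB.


I / I_ref = 6.56e-03 / 1e-12 = 6.56e+09
SIL = 10 * log10(6.56e+09) = 98.169 dB


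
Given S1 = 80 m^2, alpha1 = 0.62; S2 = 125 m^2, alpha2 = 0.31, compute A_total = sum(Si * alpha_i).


80 * 0.62 = 49.6
125 * 0.31 = 38.75
A_total = 49.6 + 38.75 = 88.35 m^2


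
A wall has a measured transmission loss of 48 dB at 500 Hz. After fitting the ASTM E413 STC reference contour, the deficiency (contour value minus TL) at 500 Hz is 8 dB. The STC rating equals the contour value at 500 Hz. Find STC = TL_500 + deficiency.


By ASTM E413, STC = value of the fitted reference contour at 500 Hz.
Contour value at 500 Hz = TL_500 + deficiency = 48 + 8 = 56
STC = 56


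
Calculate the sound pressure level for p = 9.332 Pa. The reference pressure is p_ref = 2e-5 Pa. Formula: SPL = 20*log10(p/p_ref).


p / p_ref = 9.332 / 2e-5 = 466600
SPL = 20 * log10(466600) = 113.38 dB


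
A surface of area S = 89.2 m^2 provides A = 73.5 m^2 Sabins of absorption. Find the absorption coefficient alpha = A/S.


Absorption coefficient = absorbed power / incident power
alpha = A / S = 73.5 / 89.2 = 0.82399


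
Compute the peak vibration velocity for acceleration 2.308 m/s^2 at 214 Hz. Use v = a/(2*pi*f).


omega = 2*pi*f = 2*pi*214 = 1344.6 rad/s
v = a / omega = 2.308 / 1344.6 = 0.0017165 m/s


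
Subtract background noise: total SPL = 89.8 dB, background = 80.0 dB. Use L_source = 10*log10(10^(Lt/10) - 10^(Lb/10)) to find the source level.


10^(89.8/10) = 9.54993e+08
10^(80.0/10) = 1e+08
Difference = 9.54993e+08 - 1e+08 = 8.54993e+08
L_source = 10*log10(8.54993e+08) = 89.32 dB


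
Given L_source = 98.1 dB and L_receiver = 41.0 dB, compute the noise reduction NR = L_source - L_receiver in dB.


NR = L_source - L_receiver (difference between source and receiving room levels)
NR = 98.1 - 41.0 = 57.1 dB


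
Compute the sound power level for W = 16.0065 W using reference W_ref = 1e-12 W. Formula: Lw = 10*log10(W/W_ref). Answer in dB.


W / W_ref = 16.0065 / 1e-12 = 1.60065e+13
Lw = 10 * log10(1.60065e+13) = 132.04 dB


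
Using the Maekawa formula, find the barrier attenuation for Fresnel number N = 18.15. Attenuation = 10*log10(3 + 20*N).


3 + 20*N = 3 + 20*18.15 = 366
Att = 10*log10(366) = 25.635 dB


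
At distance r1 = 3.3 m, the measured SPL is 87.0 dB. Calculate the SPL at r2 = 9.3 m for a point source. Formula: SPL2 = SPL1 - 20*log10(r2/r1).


r2/r1 = 9.3/3.3 = 2.81818
Correction = 20*log10(2.81818) = 8.99937 dB
SPL2 = 87.0 - 8.99937 = 78.001 dB


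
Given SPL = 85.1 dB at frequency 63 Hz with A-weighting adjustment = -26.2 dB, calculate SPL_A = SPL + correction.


A-weighting table: 63 Hz -> -26.2 dB correction
SPL_A = SPL + correction = 85.1 + (-26.2) = 58.9 dBA


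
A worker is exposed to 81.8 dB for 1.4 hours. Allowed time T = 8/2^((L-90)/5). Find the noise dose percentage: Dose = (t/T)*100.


T_allowed = 8 / 2^((81.8 - 90)/5) = 24.9333 hr
Dose = 1.4 / 24.9333 * 100 = 5.615 %


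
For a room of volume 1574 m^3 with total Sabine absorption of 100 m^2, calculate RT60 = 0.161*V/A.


RT60 = 0.161 * 1574 / 100 = 2.5341 s


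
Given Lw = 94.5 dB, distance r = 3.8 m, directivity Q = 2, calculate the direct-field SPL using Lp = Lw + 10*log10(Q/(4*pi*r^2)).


4*pi*r^2 = 4*pi*3.8^2 = 181.458 m^2
Q / (4*pi*r^2) = 2 / 181.458 = 0.0110218
Lp = 94.5 + 10*log10(0.0110218) = 74.923 dB


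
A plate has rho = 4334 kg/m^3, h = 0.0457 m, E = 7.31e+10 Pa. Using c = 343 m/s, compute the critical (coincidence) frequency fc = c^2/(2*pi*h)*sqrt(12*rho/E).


12*rho/E = 12*4334/7.31e+10 = 7.11464e-07
sqrt(12*rho/E) = sqrt(7.11464e-07) = 0.000843483
c^2/(2*pi*h) = 343^2/(2*pi*0.0457) = 409725
fc = 409725 * 0.000843483 = 345.6 Hz


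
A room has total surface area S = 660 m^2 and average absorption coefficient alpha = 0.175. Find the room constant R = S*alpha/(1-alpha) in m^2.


R = 660 * 0.175 / (1 - 0.175) = 140 m^2


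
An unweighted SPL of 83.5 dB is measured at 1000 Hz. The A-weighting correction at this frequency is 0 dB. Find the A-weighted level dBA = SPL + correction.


A-weighting table: 1000 Hz -> 0 dB correction
SPL_A = SPL + correction = 83.5 + (0) = 83.5 dBA


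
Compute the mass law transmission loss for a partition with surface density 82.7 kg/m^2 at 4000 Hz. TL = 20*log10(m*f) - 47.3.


m * f = 82.7 * 4000 = 330800
20*log10(330800) = 110.391 dB
TL = 110.391 - 47.3 = 63.091 dB


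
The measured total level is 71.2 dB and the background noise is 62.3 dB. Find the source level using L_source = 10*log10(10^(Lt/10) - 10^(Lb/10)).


10^(71.2/10) = 1.31826e+07
10^(62.3/10) = 1.69824e+06
Difference = 1.31826e+07 - 1.69824e+06 = 1.14844e+07
L_source = 10*log10(1.14844e+07) = 70.601 dB


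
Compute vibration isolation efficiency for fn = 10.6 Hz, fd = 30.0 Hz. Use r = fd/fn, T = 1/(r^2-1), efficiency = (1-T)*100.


r = 30.0 / 10.6 = 2.83019
r^2 - 1 = 2.83019^2 - 1 = 7.00998
T = 1/7.00998 = 0.142654
Efficiency = (1 - 0.142654)*100 = 85.735 %


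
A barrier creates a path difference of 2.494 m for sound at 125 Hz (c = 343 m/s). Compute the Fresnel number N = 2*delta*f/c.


N = 2*delta*f/c = 2*delta/lambda, where lambda = c/f
lambda = 343 / 125 = 2.744 m
N = 2 * 2.494 / 2.744 = 1.8178


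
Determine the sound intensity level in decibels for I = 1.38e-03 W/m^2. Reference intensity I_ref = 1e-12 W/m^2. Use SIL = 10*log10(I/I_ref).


I / I_ref = 1.38e-03 / 1e-12 = 1.38e+09
SIL = 10 * log10(1.38e+09) = 91.399 dB


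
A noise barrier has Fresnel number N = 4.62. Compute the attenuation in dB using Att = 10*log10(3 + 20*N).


3 + 20*N = 3 + 20*4.62 = 95.4
Att = 10*log10(95.4) = 19.795 dB


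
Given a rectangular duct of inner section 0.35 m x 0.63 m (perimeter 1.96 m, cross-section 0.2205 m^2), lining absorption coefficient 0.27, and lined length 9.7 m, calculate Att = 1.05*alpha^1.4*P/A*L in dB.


alpha^1.4 = 0.27^1.4 = 0.159922
Attenuation rate = 1.05 * alpha^1.4 * P / A
= 1.05 * 0.159922 * 1.96 / 0.2205 = 1.49261 dB/m
Total Att = 1.49261 * 9.7 = 14.478 dB


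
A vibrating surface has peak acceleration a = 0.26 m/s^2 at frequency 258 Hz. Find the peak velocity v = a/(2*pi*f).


omega = 2*pi*f = 2*pi*258 = 1621.06 rad/s
v = a / omega = 0.26 / 1621.06 = 0.00016039 m/s


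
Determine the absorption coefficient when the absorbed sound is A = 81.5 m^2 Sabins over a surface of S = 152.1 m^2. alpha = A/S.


Absorption coefficient = absorbed power / incident power
alpha = A / S = 81.5 / 152.1 = 0.53583


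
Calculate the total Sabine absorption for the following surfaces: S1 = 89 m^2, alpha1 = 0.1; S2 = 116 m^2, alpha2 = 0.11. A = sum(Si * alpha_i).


89 * 0.1 = 8.9
116 * 0.11 = 12.76
A_total = 8.9 + 12.76 = 21.66 m^2


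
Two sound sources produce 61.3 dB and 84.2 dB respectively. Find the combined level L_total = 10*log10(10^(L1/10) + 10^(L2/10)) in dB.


10^(61.3/10) = 1.34896e+06
10^(84.2/10) = 2.63027e+08
Sum = 1.34896e+06 + 2.63027e+08 = 2.64376e+08
L_total = 10*log10(2.64376e+08) = 84.222 dB


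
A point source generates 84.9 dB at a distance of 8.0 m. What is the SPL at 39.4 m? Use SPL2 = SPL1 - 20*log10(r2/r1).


r2/r1 = 39.4/8.0 = 4.925
Correction = 20*log10(4.925) = 13.8481 dB
SPL2 = 84.9 - 13.8481 = 71.052 dB


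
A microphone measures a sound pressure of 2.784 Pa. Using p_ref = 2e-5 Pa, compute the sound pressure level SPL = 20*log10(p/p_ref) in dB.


p / p_ref = 2.784 / 2e-5 = 139200
SPL = 20 * log10(139200) = 102.87 dB


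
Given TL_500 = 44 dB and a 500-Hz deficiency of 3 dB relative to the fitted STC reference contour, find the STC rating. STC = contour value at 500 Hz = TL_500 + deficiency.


By ASTM E413, STC = value of the fitted reference contour at 500 Hz.
Contour value at 500 Hz = TL_500 + deficiency = 44 + 3 = 47
STC = 47


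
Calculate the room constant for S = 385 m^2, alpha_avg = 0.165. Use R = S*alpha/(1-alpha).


R = 385 * 0.165 / (1 - 0.165) = 76.078 m^2


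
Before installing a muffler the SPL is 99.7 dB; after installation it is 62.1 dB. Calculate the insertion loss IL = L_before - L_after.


Insertion loss = SPL without muffler - SPL with muffler
IL = 99.7 - 62.1 = 37.6 dB


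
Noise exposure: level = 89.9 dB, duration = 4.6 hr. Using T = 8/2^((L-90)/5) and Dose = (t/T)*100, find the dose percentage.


T_allowed = 8 / 2^((89.9 - 90)/5) = 8.11168 hr
Dose = 4.6 / 8.11168 * 100 = 56.708 %


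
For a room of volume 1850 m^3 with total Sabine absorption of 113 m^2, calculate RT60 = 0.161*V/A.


RT60 = 0.161 * 1850 / 113 = 2.6358 s


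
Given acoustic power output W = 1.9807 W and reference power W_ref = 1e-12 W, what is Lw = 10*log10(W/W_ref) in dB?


W / W_ref = 1.9807 / 1e-12 = 1.9807e+12
Lw = 10 * log10(1.9807e+12) = 122.97 dB


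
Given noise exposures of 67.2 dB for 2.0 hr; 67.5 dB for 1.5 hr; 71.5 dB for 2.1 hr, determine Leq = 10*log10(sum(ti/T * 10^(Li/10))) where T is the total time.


T_total = 2.0 + 1.5 + 2.1 = 5.6 hr
(2.0/5.6) * 10^(67.2/10) = 1.87431e+06
(1.5/5.6) * 10^(67.5/10) = 1.50627e+06
(2.1/5.6) * 10^(71.5/10) = 5.29702e+06
Sum = 1.87431e+06 + 1.50627e+06 + 5.29702e+06 = 8.6776e+06
Leq = 10*log10(8.6776e+06) = 69.384 dB


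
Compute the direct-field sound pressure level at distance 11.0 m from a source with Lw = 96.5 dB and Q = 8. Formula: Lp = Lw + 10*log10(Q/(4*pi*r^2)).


4*pi*r^2 = 4*pi*11.0^2 = 1520.53 m^2
Q / (4*pi*r^2) = 8 / 1520.53 = 0.00526132
Lp = 96.5 + 10*log10(0.00526132) = 73.711 dB


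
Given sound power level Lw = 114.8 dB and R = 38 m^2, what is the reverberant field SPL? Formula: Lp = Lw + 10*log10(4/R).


4/R = 4/38 = 0.105263
Lp = 114.8 + 10*log10(0.105263) = 105.02 dB


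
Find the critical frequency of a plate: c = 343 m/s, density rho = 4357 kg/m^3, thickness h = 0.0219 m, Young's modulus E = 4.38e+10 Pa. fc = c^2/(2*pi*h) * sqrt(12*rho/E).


12*rho/E = 12*4357/4.38e+10 = 1.1937e-06
sqrt(12*rho/E) = sqrt(1.1937e-06) = 0.00109257
c^2/(2*pi*h) = 343^2/(2*pi*0.0219) = 854996
fc = 854996 * 0.00109257 = 934.14 Hz


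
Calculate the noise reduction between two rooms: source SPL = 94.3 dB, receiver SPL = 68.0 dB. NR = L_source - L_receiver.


NR = L_source - L_receiver (difference between source and receiving room levels)
NR = 94.3 - 68.0 = 26.3 dB


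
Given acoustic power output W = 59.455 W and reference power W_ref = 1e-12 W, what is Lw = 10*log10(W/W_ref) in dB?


W / W_ref = 59.455 / 1e-12 = 5.9455e+13
Lw = 10 * log10(5.9455e+13) = 137.74 dB


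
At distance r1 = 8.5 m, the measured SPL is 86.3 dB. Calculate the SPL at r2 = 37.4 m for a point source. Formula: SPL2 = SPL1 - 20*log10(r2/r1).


r2/r1 = 37.4/8.5 = 4.4
Correction = 20*log10(4.4) = 12.8691 dB
SPL2 = 86.3 - 12.8691 = 73.431 dB


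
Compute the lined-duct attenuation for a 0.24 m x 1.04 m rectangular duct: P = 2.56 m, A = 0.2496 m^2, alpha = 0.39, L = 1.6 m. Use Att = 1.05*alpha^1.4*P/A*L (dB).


alpha^1.4 = 0.39^1.4 = 0.267603
Attenuation rate = 1.05 * alpha^1.4 * P / A
= 1.05 * 0.267603 * 2.56 / 0.2496 = 2.88188 dB/m
Total Att = 2.88188 * 1.6 = 4.611 dB


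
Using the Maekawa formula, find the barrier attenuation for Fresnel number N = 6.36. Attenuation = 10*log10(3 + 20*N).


3 + 20*N = 3 + 20*6.36 = 130.2
Att = 10*log10(130.2) = 21.146 dB


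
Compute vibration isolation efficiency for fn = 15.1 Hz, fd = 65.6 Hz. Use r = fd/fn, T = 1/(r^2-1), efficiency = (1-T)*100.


r = 65.6 / 15.1 = 4.34437
r^2 - 1 = 4.34437^2 - 1 = 17.8736
T = 1/17.8736 = 0.0559484
Efficiency = (1 - 0.0559484)*100 = 94.405 %


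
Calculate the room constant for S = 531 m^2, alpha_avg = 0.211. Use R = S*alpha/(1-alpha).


R = 531 * 0.211 / (1 - 0.211) = 142 m^2


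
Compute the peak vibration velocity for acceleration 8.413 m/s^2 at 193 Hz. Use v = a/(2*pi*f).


omega = 2*pi*f = 2*pi*193 = 1212.65 rad/s
v = a / omega = 8.413 / 1212.65 = 0.0069377 m/s


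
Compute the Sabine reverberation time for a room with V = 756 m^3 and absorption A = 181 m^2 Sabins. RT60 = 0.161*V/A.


RT60 = 0.161 * 756 / 181 = 0.67246 s


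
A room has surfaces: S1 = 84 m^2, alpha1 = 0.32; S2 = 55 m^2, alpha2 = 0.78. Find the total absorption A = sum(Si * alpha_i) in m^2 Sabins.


84 * 0.32 = 26.88
55 * 0.78 = 42.9
A_total = 26.88 + 42.9 = 69.78 m^2


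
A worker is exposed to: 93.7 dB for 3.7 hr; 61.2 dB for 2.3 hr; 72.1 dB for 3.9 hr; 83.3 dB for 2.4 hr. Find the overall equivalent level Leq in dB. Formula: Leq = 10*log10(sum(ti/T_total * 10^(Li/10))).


T_total = 3.7 + 2.3 + 3.9 + 2.4 = 12.3 hr
(3.7/12.3) * 10^(93.7/10) = 7.05175e+08
(2.3/12.3) * 10^(61.2/10) = 246503
(3.9/12.3) * 10^(72.1/10) = 5.14232e+06
(2.4/12.3) * 10^(83.3/10) = 4.17163e+07
Sum = 7.05175e+08 + 246503 + 5.14232e+06 + 4.17163e+07 = 7.5228e+08
Leq = 10*log10(7.5228e+08) = 88.764 dB


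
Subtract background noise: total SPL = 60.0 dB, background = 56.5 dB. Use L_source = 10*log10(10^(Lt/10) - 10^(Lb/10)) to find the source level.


10^(60.0/10) = 1e+06
10^(56.5/10) = 446684
Difference = 1e+06 - 446684 = 553316
L_source = 10*log10(553316) = 57.43 dB


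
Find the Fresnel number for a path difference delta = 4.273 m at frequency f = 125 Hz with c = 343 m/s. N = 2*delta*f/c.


N = 2*delta*f/c = 2*delta/lambda, where lambda = c/f
lambda = 343 / 125 = 2.744 m
N = 2 * 4.273 / 2.744 = 3.1144


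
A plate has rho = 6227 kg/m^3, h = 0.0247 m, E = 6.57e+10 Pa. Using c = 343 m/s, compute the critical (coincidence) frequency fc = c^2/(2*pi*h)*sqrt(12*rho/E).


12*rho/E = 12*6227/6.57e+10 = 1.13735e-06
sqrt(12*rho/E) = sqrt(1.13735e-06) = 0.00106647
c^2/(2*pi*h) = 343^2/(2*pi*0.0247) = 758074
fc = 758074 * 0.00106647 = 808.46 Hz


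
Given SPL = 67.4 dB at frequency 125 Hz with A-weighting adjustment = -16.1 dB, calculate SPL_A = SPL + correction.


A-weighting table: 125 Hz -> -16.1 dB correction
SPL_A = SPL + correction = 67.4 + (-16.1) = 51.3 dBA


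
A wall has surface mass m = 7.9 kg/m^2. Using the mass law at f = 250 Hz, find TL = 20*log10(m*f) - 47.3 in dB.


m * f = 7.9 * 250 = 1975
20*log10(1975) = 65.9113 dB
TL = 65.9113 - 47.3 = 18.611 dB


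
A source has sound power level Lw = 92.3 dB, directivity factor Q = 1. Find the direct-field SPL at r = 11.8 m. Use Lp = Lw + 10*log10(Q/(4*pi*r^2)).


4*pi*r^2 = 4*pi*11.8^2 = 1749.74 m^2
Q / (4*pi*r^2) = 1 / 1749.74 = 0.000571513
Lp = 92.3 + 10*log10(0.000571513) = 59.87 dB


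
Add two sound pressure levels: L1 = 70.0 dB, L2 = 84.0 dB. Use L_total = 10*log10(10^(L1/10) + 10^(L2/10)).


10^(70.0/10) = 1e+07
10^(84.0/10) = 2.51189e+08
Sum = 1e+07 + 2.51189e+08 = 2.61189e+08
L_total = 10*log10(2.61189e+08) = 84.17 dB


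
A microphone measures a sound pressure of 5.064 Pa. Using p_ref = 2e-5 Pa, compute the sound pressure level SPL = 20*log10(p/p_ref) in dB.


p / p_ref = 5.064 / 2e-5 = 253200
SPL = 20 * log10(253200) = 108.07 dB


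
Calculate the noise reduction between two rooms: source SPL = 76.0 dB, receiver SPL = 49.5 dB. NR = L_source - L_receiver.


NR = L_source - L_receiver (difference between source and receiving room levels)
NR = 76.0 - 49.5 = 26.5 dB


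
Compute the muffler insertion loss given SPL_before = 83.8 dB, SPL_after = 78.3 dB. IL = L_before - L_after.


Insertion loss = SPL without muffler - SPL with muffler
IL = 83.8 - 78.3 = 5.5 dB


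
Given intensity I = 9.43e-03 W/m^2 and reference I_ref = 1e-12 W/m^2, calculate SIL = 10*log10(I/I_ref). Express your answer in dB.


I / I_ref = 9.43e-03 / 1e-12 = 9.43e+09
SIL = 10 * log10(9.43e+09) = 99.745 dB


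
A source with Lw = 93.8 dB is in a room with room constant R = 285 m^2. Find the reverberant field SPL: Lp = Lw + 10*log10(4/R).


4/R = 4/285 = 0.0140351
Lp = 93.8 + 10*log10(0.0140351) = 75.272 dB


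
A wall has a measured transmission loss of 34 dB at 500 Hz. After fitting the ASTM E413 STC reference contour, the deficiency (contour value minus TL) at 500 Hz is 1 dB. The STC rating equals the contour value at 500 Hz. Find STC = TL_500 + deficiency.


By ASTM E413, STC = value of the fitted reference contour at 500 Hz.
Contour value at 500 Hz = TL_500 + deficiency = 34 + 1 = 35
STC = 35


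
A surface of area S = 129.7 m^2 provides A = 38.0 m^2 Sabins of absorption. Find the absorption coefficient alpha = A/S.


Absorption coefficient = absorbed power / incident power
alpha = A / S = 38.0 / 129.7 = 0.29298


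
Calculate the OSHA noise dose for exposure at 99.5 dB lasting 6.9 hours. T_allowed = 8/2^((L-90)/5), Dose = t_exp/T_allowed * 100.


T_allowed = 8 / 2^((99.5 - 90)/5) = 2.14355 hr
Dose = 6.9 / 2.14355 * 100 = 321.9 %


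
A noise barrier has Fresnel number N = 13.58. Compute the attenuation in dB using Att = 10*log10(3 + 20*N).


3 + 20*N = 3 + 20*13.58 = 274.6
Att = 10*log10(274.6) = 24.387 dB


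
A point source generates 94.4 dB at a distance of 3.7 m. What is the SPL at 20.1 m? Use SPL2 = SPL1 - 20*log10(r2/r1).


r2/r1 = 20.1/3.7 = 5.43243
Correction = 20*log10(5.43243) = 14.6999 dB
SPL2 = 94.4 - 14.6999 = 79.7 dB


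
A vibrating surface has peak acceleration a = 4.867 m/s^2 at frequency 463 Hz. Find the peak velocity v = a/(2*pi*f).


omega = 2*pi*f = 2*pi*463 = 2909.11 rad/s
v = a / omega = 4.867 / 2909.11 = 0.001673 m/s


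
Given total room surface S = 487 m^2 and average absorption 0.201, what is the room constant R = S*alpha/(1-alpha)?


R = 487 * 0.201 / (1 - 0.201) = 122.51 m^2


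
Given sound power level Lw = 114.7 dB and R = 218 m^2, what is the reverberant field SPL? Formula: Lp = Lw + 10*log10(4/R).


4/R = 4/218 = 0.0183486
Lp = 114.7 + 10*log10(0.0183486) = 97.336 dB


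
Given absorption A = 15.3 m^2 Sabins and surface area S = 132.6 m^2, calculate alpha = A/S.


Absorption coefficient = absorbed power / incident power
alpha = A / S = 15.3 / 132.6 = 0.11538


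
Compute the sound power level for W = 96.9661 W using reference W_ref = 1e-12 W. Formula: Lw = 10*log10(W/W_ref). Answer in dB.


W / W_ref = 96.9661 / 1e-12 = 9.69661e+13
Lw = 10 * log10(9.69661e+13) = 139.87 dB


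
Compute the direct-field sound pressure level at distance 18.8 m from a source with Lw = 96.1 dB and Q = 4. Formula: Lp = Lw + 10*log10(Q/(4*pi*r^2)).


4*pi*r^2 = 4*pi*18.8^2 = 4441.46 m^2
Q / (4*pi*r^2) = 4 / 4441.46 = 0.000900605
Lp = 96.1 + 10*log10(0.000900605) = 65.645 dB


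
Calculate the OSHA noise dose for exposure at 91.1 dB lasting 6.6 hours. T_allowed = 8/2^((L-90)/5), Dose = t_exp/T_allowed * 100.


T_allowed = 8 / 2^((91.1 - 90)/5) = 6.86852 hr
Dose = 6.6 / 6.86852 * 100 = 96.091 %


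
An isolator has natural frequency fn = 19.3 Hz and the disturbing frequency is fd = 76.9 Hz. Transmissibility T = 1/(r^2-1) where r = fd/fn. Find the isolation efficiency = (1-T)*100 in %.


r = 76.9 / 19.3 = 3.98446
r^2 - 1 = 3.98446^2 - 1 = 14.8759
T = 1/14.8759 = 0.0672228
Efficiency = (1 - 0.0672228)*100 = 93.278 %


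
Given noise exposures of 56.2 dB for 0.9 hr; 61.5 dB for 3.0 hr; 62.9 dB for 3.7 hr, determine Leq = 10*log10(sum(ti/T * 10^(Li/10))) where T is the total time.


T_total = 0.9 + 3.0 + 3.7 = 7.6 hr
(0.9/7.6) * 10^(56.2/10) = 49366.1
(3.0/7.6) * 10^(61.5/10) = 557581
(3.7/7.6) * 10^(62.9/10) = 949266
Sum = 49366.1 + 557581 + 949266 = 1.55621e+06
Leq = 10*log10(1.55621e+06) = 61.921 dB


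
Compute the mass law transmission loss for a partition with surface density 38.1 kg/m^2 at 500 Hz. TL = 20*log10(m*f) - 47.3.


m * f = 38.1 * 500 = 19050
20*log10(19050) = 85.5979 dB
TL = 85.5979 - 47.3 = 38.298 dB


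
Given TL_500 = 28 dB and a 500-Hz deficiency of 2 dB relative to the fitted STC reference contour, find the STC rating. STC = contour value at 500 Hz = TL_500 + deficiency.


By ASTM E413, STC = value of the fitted reference contour at 500 Hz.
Contour value at 500 Hz = TL_500 + deficiency = 28 + 2 = 30
STC = 30


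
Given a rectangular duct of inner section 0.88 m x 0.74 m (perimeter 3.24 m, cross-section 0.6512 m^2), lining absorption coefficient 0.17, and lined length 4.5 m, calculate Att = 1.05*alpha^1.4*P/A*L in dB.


alpha^1.4 = 0.17^1.4 = 0.0836813
Attenuation rate = 1.05 * alpha^1.4 * P / A
= 1.05 * 0.0836813 * 3.24 / 0.6512 = 0.437168 dB/m
Total Att = 0.437168 * 4.5 = 1.9673 dB


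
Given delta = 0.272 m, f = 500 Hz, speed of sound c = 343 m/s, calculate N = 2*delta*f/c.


N = 2*delta*f/c = 2*delta/lambda, where lambda = c/f
lambda = 343 / 500 = 0.686 m
N = 2 * 0.272 / 0.686 = 0.793


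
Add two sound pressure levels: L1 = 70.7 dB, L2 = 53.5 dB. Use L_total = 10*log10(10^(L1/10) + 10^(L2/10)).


10^(70.7/10) = 1.1749e+07
10^(53.5/10) = 223872
Sum = 1.1749e+07 + 223872 = 1.19729e+07
L_total = 10*log10(1.19729e+07) = 70.782 dB


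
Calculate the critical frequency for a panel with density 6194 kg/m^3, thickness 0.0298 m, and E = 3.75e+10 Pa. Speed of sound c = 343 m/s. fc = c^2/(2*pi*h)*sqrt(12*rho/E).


12*rho/E = 12*6194/3.75e+10 = 1.98208e-06
sqrt(12*rho/E) = sqrt(1.98208e-06) = 0.00140786
c^2/(2*pi*h) = 343^2/(2*pi*0.0298) = 628336
fc = 628336 * 0.00140786 = 884.61 Hz


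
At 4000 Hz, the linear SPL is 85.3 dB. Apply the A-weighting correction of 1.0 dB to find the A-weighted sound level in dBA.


A-weighting table: 4000 Hz -> 1.0 dB correction
SPL_A = SPL + correction = 85.3 + (1.0) = 86.3 dBA


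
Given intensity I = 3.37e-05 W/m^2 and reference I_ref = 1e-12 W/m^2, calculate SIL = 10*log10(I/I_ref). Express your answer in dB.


I / I_ref = 3.37e-05 / 1e-12 = 3.37e+07
SIL = 10 * log10(3.37e+07) = 75.276 dB


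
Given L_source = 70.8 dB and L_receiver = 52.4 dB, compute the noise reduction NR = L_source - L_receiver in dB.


NR = L_source - L_receiver (difference between source and receiving room levels)
NR = 70.8 - 52.4 = 18.4 dB


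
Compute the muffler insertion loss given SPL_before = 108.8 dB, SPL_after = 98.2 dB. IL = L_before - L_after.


Insertion loss = SPL without muffler - SPL with muffler
IL = 108.8 - 98.2 = 10.6 dB


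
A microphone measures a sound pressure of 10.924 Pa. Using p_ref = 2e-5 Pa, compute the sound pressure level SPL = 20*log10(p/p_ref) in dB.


p / p_ref = 10.924 / 2e-5 = 546200
SPL = 20 * log10(546200) = 114.75 dB


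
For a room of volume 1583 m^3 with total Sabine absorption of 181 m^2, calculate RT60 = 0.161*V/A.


RT60 = 0.161 * 1583 / 181 = 1.4081 s


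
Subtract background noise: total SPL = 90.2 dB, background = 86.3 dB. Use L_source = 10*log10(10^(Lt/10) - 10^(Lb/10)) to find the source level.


10^(90.2/10) = 1.04713e+09
10^(86.3/10) = 4.2658e+08
Difference = 1.04713e+09 - 4.2658e+08 = 6.2055e+08
L_source = 10*log10(6.2055e+08) = 87.928 dB


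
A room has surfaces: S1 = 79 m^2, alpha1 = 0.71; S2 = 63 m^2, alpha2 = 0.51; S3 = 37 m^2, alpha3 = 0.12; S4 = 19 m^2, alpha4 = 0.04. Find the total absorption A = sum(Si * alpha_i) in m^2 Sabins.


79 * 0.71 = 56.09
63 * 0.51 = 32.13
37 * 0.12 = 4.44
19 * 0.04 = 0.76
A_total = 56.09 + 32.13 + 4.44 + 0.76 = 93.42 m^2


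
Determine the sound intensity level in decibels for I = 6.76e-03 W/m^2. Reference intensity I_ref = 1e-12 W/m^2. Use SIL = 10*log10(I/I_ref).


I / I_ref = 6.76e-03 / 1e-12 = 6.76e+09
SIL = 10 * log10(6.76e+09) = 98.299 dB


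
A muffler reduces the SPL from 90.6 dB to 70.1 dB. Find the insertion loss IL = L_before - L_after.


Insertion loss = SPL without muffler - SPL with muffler
IL = 90.6 - 70.1 = 20.5 dB


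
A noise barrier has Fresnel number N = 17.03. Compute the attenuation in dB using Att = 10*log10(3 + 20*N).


3 + 20*N = 3 + 20*17.03 = 343.6
Att = 10*log10(343.6) = 25.361 dB


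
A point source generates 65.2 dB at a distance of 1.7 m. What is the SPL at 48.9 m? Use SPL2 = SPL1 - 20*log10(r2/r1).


r2/r1 = 48.9/1.7 = 28.7647
Correction = 20*log10(28.7647) = 29.1772 dB
SPL2 = 65.2 - 29.1772 = 36.023 dB


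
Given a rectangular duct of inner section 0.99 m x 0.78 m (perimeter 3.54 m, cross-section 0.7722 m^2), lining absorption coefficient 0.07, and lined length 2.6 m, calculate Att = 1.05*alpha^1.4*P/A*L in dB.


alpha^1.4 = 0.07^1.4 = 0.0241622
Attenuation rate = 1.05 * alpha^1.4 * P / A
= 1.05 * 0.0241622 * 3.54 / 0.7722 = 0.116305 dB/m
Total Att = 0.116305 * 2.6 = 0.30239 dB


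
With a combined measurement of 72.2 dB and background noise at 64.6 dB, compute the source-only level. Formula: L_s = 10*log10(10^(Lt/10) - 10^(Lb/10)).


10^(72.2/10) = 1.65959e+07
10^(64.6/10) = 2.88403e+06
Difference = 1.65959e+07 - 2.88403e+06 = 1.37119e+07
L_source = 10*log10(1.37119e+07) = 71.371 dB


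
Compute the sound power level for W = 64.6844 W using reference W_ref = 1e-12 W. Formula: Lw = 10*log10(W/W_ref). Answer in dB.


W / W_ref = 64.6844 / 1e-12 = 6.46844e+13
Lw = 10 * log10(6.46844e+13) = 138.11 dB


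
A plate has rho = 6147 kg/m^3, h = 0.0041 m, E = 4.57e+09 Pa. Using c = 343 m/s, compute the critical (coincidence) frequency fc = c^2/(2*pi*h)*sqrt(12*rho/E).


12*rho/E = 12*6147/4.57e+09 = 1.61409e-05
sqrt(12*rho/E) = sqrt(1.61409e-05) = 0.00401757
c^2/(2*pi*h) = 343^2/(2*pi*0.0041) = 4.56693e+06
fc = 4.56693e+06 * 0.00401757 = 18348 Hz


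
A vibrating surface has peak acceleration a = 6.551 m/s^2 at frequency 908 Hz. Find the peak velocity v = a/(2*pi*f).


omega = 2*pi*f = 2*pi*908 = 5705.13 rad/s
v = a / omega = 6.551 / 5705.13 = 0.0011483 m/s


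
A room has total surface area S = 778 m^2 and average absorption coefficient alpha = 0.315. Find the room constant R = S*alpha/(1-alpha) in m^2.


R = 778 * 0.315 / (1 - 0.315) = 357.77 m^2


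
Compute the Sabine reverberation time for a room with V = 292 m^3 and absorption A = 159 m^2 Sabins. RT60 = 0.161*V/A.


RT60 = 0.161 * 292 / 159 = 0.29567 s


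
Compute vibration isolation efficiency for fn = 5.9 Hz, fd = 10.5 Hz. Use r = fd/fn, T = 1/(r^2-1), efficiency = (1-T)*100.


r = 10.5 / 5.9 = 1.77966
r^2 - 1 = 1.77966^2 - 1 = 2.16719
T = 1/2.16719 = 0.461427
Efficiency = (1 - 0.461427)*100 = 53.857 %


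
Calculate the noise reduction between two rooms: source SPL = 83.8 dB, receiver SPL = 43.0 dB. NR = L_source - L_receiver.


NR = L_source - L_receiver (difference between source and receiving room levels)
NR = 83.8 - 43.0 = 40.8 dB


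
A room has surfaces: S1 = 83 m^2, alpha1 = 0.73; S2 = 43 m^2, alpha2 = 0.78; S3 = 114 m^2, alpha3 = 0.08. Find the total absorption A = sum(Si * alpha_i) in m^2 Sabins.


83 * 0.73 = 60.59
43 * 0.78 = 33.54
114 * 0.08 = 9.12
A_total = 60.59 + 33.54 + 9.12 = 103.25 m^2


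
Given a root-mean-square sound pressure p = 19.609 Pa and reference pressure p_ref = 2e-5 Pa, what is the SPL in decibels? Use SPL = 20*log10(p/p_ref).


p / p_ref = 19.609 / 2e-5 = 980450
SPL = 20 * log10(980450) = 119.83 dB


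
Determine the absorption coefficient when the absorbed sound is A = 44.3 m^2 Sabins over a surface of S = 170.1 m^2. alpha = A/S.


Absorption coefficient = absorbed power / incident power
alpha = A / S = 44.3 / 170.1 = 0.26044


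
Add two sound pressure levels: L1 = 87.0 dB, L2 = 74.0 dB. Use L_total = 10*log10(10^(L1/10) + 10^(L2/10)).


10^(87.0/10) = 5.01187e+08
10^(74.0/10) = 2.51189e+07
Sum = 5.01187e+08 + 2.51189e+07 = 5.26306e+08
L_total = 10*log10(5.26306e+08) = 87.212 dB


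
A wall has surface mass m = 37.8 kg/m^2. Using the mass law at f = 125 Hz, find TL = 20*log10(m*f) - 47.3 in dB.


m * f = 37.8 * 125 = 4725
20*log10(4725) = 73.488 dB
TL = 73.488 - 47.3 = 26.188 dB
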